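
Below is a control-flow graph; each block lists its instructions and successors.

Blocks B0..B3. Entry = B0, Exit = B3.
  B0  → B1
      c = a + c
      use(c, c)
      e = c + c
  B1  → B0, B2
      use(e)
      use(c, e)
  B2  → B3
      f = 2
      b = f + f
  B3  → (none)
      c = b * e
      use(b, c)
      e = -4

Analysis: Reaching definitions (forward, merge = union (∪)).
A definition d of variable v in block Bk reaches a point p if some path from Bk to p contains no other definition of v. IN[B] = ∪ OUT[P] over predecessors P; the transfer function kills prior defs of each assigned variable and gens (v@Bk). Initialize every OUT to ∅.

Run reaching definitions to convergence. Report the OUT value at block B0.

Per-block solution:
  B0: | IN={c@B0, e@B0} | OUT={c@B0, e@B0}
  B1: | IN={c@B0, e@B0} | OUT={c@B0, e@B0}
  B2: | IN={c@B0, e@B0} | OUT={b@B2, c@B0, e@B0, f@B2}
  B3: | IN={b@B2, c@B0, e@B0, f@B2} | OUT={b@B2, c@B3, e@B3, f@B2}

Merge at B0 (entry node, so the boundary value {} is joined with the incoming edge(s)): IN[B0] = {} ⊔ OUT[B1] = {c@B0, e@B0}
Applying B0's transfer function to that IN value gives OUT[B0] (row B0 above).

Answer: {c@B0, e@B0}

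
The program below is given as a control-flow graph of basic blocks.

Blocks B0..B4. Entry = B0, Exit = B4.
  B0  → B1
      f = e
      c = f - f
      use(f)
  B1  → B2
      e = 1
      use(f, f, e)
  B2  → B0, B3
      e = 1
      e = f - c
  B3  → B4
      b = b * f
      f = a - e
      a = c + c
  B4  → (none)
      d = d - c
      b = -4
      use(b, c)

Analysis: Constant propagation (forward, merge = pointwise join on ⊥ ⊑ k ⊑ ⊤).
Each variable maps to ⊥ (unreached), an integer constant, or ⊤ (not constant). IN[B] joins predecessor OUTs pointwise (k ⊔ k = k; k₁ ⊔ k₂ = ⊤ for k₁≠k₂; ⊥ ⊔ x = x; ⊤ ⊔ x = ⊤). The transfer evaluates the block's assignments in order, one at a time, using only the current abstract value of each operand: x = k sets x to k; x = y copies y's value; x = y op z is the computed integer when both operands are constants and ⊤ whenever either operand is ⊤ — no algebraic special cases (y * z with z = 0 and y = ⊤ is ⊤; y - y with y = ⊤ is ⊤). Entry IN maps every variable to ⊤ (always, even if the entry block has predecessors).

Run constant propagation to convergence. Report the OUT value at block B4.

Answer: {a: ⊤, b: -4, c: ⊤, d: ⊤, e: ⊤, f: ⊤}

Trace:
Fixpoint table:
  B0: | IN=(all ⊤) | OUT=(all ⊤)
  B1: | IN=(all ⊤) | OUT={e:1; rest ⊤}
  B2: | IN={e:1; rest ⊤} | OUT=(all ⊤)
  B3: | IN=(all ⊤) | OUT=(all ⊤)
  B4: | IN=(all ⊤) | OUT={b:-4; rest ⊤}

Merge at B4: IN[B4] = OUT[B3] = {a: ⊤, b: ⊤, c: ⊤, d: ⊤, e: ⊤, f: ⊤}
Applying B4's transfer function to that IN value gives OUT[B4] (row B4 above).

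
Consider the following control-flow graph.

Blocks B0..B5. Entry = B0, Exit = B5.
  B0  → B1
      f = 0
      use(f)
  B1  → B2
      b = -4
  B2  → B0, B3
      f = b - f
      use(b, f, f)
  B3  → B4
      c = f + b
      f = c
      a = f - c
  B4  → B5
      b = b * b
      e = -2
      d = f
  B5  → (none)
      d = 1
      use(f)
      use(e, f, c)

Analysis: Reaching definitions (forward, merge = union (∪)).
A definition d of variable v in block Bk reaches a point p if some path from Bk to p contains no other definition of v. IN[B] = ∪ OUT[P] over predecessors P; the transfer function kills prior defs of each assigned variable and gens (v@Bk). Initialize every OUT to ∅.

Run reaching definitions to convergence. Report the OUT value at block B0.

Answer: {b@B1, f@B0}

Working:
Per-block solution:
  B0:  IN={b@B1, f@B2}  OUT={b@B1, f@B0}
  B1:  IN={b@B1, f@B0}  OUT={b@B1, f@B0}
  B2:  IN={b@B1, f@B0}  OUT={b@B1, f@B2}
  B3:  IN={b@B1, f@B2}  OUT={a@B3, b@B1, c@B3, f@B3}
  B4:  IN={a@B3, b@B1, c@B3, f@B3}  OUT={a@B3, b@B4, c@B3, d@B4, e@B4, f@B3}
  B5:  IN={a@B3, b@B4, c@B3, d@B4, e@B4, f@B3}  OUT={a@B3, b@B4, c@B3, d@B5, e@B4, f@B3}

Merge at B0 (entry node, so the boundary value {} is joined with the incoming edge(s)): IN[B0] = {} ⊔ OUT[B2] = {b@B1, f@B2}
Applying B0's transfer function to that IN value gives OUT[B0] (row B0 above).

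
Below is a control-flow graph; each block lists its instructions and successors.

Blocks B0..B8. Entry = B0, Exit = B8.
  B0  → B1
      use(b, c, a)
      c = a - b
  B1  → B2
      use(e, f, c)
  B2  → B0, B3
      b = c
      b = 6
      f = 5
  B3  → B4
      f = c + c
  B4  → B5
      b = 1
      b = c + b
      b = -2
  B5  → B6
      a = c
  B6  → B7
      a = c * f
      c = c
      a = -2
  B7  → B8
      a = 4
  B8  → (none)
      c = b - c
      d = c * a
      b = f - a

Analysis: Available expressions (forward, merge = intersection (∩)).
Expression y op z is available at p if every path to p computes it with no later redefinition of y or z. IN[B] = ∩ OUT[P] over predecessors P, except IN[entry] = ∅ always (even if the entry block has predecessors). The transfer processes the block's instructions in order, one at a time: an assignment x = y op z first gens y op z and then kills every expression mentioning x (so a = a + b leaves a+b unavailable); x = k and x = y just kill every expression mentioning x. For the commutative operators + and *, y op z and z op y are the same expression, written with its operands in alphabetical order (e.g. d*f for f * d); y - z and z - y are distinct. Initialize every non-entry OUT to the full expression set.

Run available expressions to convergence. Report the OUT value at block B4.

Converged values:
  B0:  IN={}  OUT={a-b}
  B1:  IN={a-b}  OUT={a-b}
  B2:  IN={a-b}  OUT={}
  B3:  IN={}  OUT={c+c}
  B4:  IN={c+c}  OUT={c+c}
  B5:  IN={c+c}  OUT={c+c}
  B6:  IN={c+c}  OUT={}
  B7:  IN={}  OUT={}
  B8:  IN={}  OUT={a*c, f-a}

Merge at B4: IN[B4] = OUT[B3] = {c+c}
Applying B4's transfer function to that IN value gives OUT[B4] (row B4 above).

Answer: {c+c}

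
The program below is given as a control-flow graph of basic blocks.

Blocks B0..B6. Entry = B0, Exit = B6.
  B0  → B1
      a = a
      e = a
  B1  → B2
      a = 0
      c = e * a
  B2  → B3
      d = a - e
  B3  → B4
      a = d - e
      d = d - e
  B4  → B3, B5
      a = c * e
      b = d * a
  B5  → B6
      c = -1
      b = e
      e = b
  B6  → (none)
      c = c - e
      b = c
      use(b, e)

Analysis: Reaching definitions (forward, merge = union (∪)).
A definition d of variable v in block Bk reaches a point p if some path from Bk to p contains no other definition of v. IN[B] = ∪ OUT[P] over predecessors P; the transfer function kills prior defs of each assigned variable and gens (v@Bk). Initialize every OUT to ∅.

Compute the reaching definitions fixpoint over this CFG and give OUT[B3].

Answer: {a@B3, b@B4, c@B1, d@B3, e@B0}

Working:
Per-block solution:
  B0:   IN={}   OUT={a@B0, e@B0}
  B1:   IN={a@B0, e@B0}   OUT={a@B1, c@B1, e@B0}
  B2:   IN={a@B1, c@B1, e@B0}   OUT={a@B1, c@B1, d@B2, e@B0}
  B3:   IN={a@B1, a@B4, b@B4, c@B1, d@B2, d@B3, e@B0}   OUT={a@B3, b@B4, c@B1, d@B3, e@B0}
  B4:   IN={a@B3, b@B4, c@B1, d@B3, e@B0}   OUT={a@B4, b@B4, c@B1, d@B3, e@B0}
  B5:   IN={a@B4, b@B4, c@B1, d@B3, e@B0}   OUT={a@B4, b@B5, c@B5, d@B3, e@B5}
  B6:   IN={a@B4, b@B5, c@B5, d@B3, e@B5}   OUT={a@B4, b@B6, c@B6, d@B3, e@B5}

Merge at B3: IN[B3] = OUT[B2] ⊔ OUT[B4] = {a@B1, a@B4, b@B4, c@B1, d@B2, d@B3, e@B0}
Applying B3's transfer function to that IN value gives OUT[B3] (row B3 above).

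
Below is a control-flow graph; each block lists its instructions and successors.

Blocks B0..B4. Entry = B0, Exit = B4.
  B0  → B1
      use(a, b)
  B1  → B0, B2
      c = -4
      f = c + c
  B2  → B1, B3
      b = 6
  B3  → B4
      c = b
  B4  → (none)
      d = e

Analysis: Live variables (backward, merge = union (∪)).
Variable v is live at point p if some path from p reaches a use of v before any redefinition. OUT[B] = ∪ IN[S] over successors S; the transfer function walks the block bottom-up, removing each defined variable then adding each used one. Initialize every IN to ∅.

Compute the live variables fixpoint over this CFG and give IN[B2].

Fixpoint table:
  B0:  IN={a, b, e}  OUT={a, b, e}
  B1:  IN={a, b, e}  OUT={a, b, e}
  B2:  IN={a, e}  OUT={a, b, e}
  B3:  IN={b, e}  OUT={e}
  B4:  IN={e}  OUT={}

Merge at B2: OUT[B2] = IN[B1] ⊔ IN[B3] = {a, b, e}
Applying B2's transfer function to that OUT value gives IN[B2] (row B2 above).

Answer: {a, e}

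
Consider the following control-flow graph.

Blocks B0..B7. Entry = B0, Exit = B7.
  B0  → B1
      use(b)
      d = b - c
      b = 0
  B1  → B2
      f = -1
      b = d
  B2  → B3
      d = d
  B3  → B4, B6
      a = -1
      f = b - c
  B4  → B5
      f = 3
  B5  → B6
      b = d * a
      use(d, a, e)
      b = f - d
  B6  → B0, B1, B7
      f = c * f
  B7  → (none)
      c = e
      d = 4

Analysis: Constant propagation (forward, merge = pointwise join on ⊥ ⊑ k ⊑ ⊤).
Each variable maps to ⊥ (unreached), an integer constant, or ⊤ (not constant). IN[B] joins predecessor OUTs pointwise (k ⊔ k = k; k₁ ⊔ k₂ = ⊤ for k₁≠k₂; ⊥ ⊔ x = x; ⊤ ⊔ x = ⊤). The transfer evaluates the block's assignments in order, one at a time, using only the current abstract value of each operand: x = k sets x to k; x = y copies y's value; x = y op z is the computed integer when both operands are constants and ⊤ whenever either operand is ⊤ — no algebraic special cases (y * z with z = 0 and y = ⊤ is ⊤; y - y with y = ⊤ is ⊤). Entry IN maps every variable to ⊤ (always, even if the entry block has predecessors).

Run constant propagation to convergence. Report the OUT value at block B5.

Answer: {a: -1, b: ⊤, c: ⊤, d: ⊤, e: ⊤, f: 3}

Derivation:
Fixpoint table:
  B0:  IN=(all ⊤)  OUT={b:0; rest ⊤}
  B1:  IN=(all ⊤)  OUT={f:-1; rest ⊤}
  B2:  IN={f:-1; rest ⊤}  OUT={f:-1; rest ⊤}
  B3:  IN={f:-1; rest ⊤}  OUT={a:-1; rest ⊤}
  B4:  IN={a:-1; rest ⊤}  OUT={a:-1, f:3; rest ⊤}
  B5:  IN={a:-1, f:3; rest ⊤}  OUT={a:-1, f:3; rest ⊤}
  B6:  IN={a:-1; rest ⊤}  OUT={a:-1; rest ⊤}
  B7:  IN={a:-1; rest ⊤}  OUT={a:-1, d:4; rest ⊤}

Merge at B5: IN[B5] = OUT[B4] = {a: -1, b: ⊤, c: ⊤, d: ⊤, e: ⊤, f: 3}
Applying B5's transfer function to that IN value gives OUT[B5] (row B5 above).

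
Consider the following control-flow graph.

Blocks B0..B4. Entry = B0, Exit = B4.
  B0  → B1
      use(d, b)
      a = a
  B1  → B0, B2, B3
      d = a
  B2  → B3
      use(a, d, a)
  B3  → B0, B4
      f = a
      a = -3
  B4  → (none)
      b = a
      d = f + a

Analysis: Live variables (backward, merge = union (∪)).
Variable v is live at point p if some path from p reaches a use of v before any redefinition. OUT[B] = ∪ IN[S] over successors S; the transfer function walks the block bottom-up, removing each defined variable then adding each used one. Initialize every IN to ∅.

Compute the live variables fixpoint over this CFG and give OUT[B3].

Per-block solution:
  B0:  IN={a, b, d}  OUT={a, b}
  B1:  IN={a, b}  OUT={a, b, d}
  B2:  IN={a, b, d}  OUT={a, b, d}
  B3:  IN={a, b, d}  OUT={a, b, d, f}
  B4:  IN={a, f}  OUT={}

Merge at B3: OUT[B3] = IN[B0] ⊔ IN[B4] = {a, b, d, f}

Answer: {a, b, d, f}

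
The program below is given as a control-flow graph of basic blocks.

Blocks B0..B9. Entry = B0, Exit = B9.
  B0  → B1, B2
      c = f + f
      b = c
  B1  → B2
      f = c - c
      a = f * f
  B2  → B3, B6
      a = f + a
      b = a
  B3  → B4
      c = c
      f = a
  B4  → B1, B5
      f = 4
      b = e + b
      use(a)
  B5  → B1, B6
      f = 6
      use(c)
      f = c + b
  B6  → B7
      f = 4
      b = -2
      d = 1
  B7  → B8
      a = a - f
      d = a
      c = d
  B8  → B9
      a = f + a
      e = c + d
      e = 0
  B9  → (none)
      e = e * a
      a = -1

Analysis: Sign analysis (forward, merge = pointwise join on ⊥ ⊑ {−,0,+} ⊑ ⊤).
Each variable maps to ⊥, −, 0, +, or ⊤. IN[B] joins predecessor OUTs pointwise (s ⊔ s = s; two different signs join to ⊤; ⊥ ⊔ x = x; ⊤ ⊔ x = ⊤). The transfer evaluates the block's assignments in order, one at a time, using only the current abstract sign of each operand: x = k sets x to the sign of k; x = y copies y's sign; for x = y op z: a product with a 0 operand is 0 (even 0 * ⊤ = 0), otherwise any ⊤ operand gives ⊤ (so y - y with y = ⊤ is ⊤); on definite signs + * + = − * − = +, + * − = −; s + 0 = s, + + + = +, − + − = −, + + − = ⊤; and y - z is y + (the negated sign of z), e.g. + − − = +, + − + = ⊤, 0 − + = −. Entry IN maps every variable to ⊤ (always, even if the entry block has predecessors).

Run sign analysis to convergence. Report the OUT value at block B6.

Fixpoint table:
  B0:   IN=(all ⊤)   OUT=(all ⊤)
  B1:   IN=(all ⊤)   OUT=(all ⊤)
  B2:   IN=(all ⊤)   OUT=(all ⊤)
  B3:   IN=(all ⊤)   OUT=(all ⊤)
  B4:   IN=(all ⊤)   OUT={f:+; rest ⊤}
  B5:   IN={f:+; rest ⊤}   OUT=(all ⊤)
  B6:   IN=(all ⊤)   OUT={b:-, d:+, f:+; rest ⊤}
  B7:   IN={b:-, d:+, f:+; rest ⊤}   OUT={b:-, f:+; rest ⊤}
  B8:   IN={b:-, f:+; rest ⊤}   OUT={b:-, e:0, f:+; rest ⊤}
  B9:   IN={b:-, e:0, f:+; rest ⊤}   OUT={a:-, b:-, e:0, f:+; rest ⊤}

Merge at B6: IN[B6] = OUT[B2] ⊔ OUT[B5] = {a: ⊤, b: ⊤, c: ⊤, d: ⊤, e: ⊤, f: ⊤}
Applying B6's transfer function to that IN value gives OUT[B6] (row B6 above).

Answer: {a: ⊤, b: -, c: ⊤, d: +, e: ⊤, f: +}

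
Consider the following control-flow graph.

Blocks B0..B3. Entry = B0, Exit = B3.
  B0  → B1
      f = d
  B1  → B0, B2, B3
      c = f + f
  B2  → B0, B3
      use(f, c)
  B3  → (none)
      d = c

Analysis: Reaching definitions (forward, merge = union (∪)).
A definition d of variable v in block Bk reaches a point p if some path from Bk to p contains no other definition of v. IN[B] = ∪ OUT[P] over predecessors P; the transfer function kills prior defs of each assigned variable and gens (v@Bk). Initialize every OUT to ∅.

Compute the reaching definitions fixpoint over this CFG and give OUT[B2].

Answer: {c@B1, f@B0}

Trace:
Fixpoint table:
  B0:  IN={c@B1, f@B0}  OUT={c@B1, f@B0}
  B1:  IN={c@B1, f@B0}  OUT={c@B1, f@B0}
  B2:  IN={c@B1, f@B0}  OUT={c@B1, f@B0}
  B3:  IN={c@B1, f@B0}  OUT={c@B1, d@B3, f@B0}

Merge at B2: IN[B2] = OUT[B1] = {c@B1, f@B0}
Applying B2's transfer function to that IN value gives OUT[B2] (row B2 above).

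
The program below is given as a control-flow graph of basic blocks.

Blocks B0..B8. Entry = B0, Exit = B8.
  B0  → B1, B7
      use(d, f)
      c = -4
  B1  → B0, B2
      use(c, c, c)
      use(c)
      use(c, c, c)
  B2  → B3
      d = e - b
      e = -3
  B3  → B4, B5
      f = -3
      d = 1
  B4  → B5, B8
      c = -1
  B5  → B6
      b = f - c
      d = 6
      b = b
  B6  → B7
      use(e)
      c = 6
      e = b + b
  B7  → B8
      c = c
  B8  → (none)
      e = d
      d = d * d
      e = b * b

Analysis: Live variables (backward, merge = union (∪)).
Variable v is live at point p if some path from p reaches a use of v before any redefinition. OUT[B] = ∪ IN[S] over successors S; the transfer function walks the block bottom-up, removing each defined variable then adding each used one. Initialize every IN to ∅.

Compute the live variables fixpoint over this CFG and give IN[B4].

Answer: {b, d, e, f}

Working:
Per-block solution:
  B0:  IN={b, d, e, f}  OUT={b, c, d, e, f}
  B1:  IN={b, c, d, e, f}  OUT={b, c, d, e, f}
  B2:  IN={b, c, e}  OUT={b, c, e}
  B3:  IN={b, c, e}  OUT={b, c, d, e, f}
  B4:  IN={b, d, e, f}  OUT={b, c, d, e, f}
  B5:  IN={c, e, f}  OUT={b, d, e}
  B6:  IN={b, d, e}  OUT={b, c, d}
  B7:  IN={b, c, d}  OUT={b, d}
  B8:  IN={b, d}  OUT={}

Merge at B4: OUT[B4] = IN[B5] ⊔ IN[B8] = {b, c, d, e, f}
Applying B4's transfer function to that OUT value gives IN[B4] (row B4 above).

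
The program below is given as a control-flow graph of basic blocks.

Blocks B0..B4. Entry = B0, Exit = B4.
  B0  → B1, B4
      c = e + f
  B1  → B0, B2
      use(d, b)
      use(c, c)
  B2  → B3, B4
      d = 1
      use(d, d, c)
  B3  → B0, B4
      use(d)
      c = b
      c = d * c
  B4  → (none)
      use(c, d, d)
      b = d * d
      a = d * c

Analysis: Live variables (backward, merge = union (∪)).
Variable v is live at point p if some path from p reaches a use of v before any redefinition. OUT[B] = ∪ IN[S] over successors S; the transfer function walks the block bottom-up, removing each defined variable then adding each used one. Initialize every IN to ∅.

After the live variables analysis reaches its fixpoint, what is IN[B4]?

Answer: {c, d}

Working:
Per-block solution:
  B0:   IN={b, d, e, f}   OUT={b, c, d, e, f}
  B1:   IN={b, c, d, e, f}   OUT={b, c, d, e, f}
  B2:   IN={b, c, e, f}   OUT={b, c, d, e, f}
  B3:   IN={b, d, e, f}   OUT={b, c, d, e, f}
  B4:   IN={c, d}   OUT={}

B4 is the boundary node: OUT[B4] = {}
Applying B4's transfer function to that OUT value gives IN[B4] (row B4 above).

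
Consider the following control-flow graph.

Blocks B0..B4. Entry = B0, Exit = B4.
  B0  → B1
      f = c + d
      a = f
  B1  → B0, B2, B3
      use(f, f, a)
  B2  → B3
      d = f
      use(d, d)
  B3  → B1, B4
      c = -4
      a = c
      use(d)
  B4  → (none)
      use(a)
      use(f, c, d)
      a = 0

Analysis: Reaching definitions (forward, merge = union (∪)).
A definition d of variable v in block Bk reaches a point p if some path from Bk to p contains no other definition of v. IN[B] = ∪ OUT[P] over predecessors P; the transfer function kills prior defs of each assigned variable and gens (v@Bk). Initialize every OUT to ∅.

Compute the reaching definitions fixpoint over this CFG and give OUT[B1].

Answer: {a@B0, a@B3, c@B3, d@B2, f@B0}

Derivation:
Converged values:
  B0:  IN={a@B0, a@B3, c@B3, d@B2, f@B0}  OUT={a@B0, c@B3, d@B2, f@B0}
  B1:  IN={a@B0, a@B3, c@B3, d@B2, f@B0}  OUT={a@B0, a@B3, c@B3, d@B2, f@B0}
  B2:  IN={a@B0, a@B3, c@B3, d@B2, f@B0}  OUT={a@B0, a@B3, c@B3, d@B2, f@B0}
  B3:  IN={a@B0, a@B3, c@B3, d@B2, f@B0}  OUT={a@B3, c@B3, d@B2, f@B0}
  B4:  IN={a@B3, c@B3, d@B2, f@B0}  OUT={a@B4, c@B3, d@B2, f@B0}

Merge at B1: IN[B1] = OUT[B0] ⊔ OUT[B3] = {a@B0, a@B3, c@B3, d@B2, f@B0}
Applying B1's transfer function to that IN value gives OUT[B1] (row B1 above).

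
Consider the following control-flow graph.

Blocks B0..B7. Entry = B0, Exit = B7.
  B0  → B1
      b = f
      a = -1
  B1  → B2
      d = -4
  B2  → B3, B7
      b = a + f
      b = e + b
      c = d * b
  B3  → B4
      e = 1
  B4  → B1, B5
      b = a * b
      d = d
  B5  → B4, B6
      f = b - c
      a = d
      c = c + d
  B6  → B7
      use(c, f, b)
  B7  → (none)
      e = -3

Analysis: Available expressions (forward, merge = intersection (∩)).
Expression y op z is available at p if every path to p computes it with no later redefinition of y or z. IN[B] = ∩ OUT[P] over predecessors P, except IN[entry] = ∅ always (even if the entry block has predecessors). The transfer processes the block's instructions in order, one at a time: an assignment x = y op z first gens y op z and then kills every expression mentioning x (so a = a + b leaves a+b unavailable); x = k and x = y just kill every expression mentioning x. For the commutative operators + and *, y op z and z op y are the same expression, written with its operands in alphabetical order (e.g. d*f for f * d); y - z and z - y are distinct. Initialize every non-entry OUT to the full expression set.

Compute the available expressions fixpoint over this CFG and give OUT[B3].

Per-block solution:
  B0:   IN={}   OUT={}
  B1:   IN={}   OUT={}
  B2:   IN={}   OUT={a+f, b*d}
  B3:   IN={a+f, b*d}   OUT={a+f, b*d}
  B4:   IN={}   OUT={}
  B5:   IN={}   OUT={}
  B6:   IN={}   OUT={}
  B7:   IN={}   OUT={}

Merge at B3: IN[B3] = OUT[B2] = {a+f, b*d}
Applying B3's transfer function to that IN value gives OUT[B3] (row B3 above).

Answer: {a+f, b*d}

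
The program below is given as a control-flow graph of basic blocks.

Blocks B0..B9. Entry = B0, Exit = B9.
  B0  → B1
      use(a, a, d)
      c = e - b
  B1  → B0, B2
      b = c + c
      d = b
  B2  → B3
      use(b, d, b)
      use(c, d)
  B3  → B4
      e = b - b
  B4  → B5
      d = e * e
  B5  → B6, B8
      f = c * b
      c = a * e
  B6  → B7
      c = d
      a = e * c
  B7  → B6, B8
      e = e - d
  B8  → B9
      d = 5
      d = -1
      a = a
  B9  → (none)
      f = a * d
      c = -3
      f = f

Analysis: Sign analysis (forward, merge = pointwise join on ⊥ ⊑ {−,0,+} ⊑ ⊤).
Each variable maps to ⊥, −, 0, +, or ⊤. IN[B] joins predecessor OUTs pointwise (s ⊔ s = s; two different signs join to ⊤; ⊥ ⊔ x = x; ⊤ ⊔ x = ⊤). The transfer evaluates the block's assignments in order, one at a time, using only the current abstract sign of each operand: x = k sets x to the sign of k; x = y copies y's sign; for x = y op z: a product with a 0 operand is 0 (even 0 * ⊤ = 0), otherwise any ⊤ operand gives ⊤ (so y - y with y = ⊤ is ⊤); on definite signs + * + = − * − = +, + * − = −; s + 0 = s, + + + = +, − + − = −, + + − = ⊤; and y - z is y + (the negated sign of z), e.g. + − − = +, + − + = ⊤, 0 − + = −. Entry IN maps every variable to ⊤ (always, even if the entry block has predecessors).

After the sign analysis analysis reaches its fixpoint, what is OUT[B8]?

Per-block solution:
  B0:   IN=(all ⊤)   OUT=(all ⊤)
  B1:   IN=(all ⊤)   OUT=(all ⊤)
  B2:   IN=(all ⊤)   OUT=(all ⊤)
  B3:   IN=(all ⊤)   OUT=(all ⊤)
  B4:   IN=(all ⊤)   OUT=(all ⊤)
  B5:   IN=(all ⊤)   OUT=(all ⊤)
  B6:   IN=(all ⊤)   OUT=(all ⊤)
  B7:   IN=(all ⊤)   OUT=(all ⊤)
  B8:   IN=(all ⊤)   OUT={d:-; rest ⊤}
  B9:   IN={d:-; rest ⊤}   OUT={c:-, d:-; rest ⊤}

Merge at B8: IN[B8] = OUT[B5] ⊔ OUT[B7] = {a: ⊤, b: ⊤, c: ⊤, d: ⊤, e: ⊤, f: ⊤}
Applying B8's transfer function to that IN value gives OUT[B8] (row B8 above).

Answer: {a: ⊤, b: ⊤, c: ⊤, d: -, e: ⊤, f: ⊤}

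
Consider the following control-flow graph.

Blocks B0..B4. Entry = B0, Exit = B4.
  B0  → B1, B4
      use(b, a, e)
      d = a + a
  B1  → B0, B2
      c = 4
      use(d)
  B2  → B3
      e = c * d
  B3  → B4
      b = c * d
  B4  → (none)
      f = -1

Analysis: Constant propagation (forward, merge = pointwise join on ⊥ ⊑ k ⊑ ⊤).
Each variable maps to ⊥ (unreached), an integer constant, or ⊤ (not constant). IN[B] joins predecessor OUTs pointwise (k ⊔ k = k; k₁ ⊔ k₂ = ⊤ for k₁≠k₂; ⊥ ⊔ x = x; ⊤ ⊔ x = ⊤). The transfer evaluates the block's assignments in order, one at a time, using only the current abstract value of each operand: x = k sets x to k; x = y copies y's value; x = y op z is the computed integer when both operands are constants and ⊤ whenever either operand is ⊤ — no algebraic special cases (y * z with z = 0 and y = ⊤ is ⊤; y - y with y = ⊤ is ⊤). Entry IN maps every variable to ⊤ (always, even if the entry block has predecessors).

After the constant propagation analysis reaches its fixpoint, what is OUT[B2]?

Converged values:
  B0:   IN=(all ⊤)   OUT=(all ⊤)
  B1:   IN=(all ⊤)   OUT={c:4; rest ⊤}
  B2:   IN={c:4; rest ⊤}   OUT={c:4; rest ⊤}
  B3:   IN={c:4; rest ⊤}   OUT={c:4; rest ⊤}
  B4:   IN=(all ⊤)   OUT={f:-1; rest ⊤}

Merge at B2: IN[B2] = OUT[B1] = {a: ⊤, b: ⊤, c: 4, d: ⊤, e: ⊤, f: ⊤}
Applying B2's transfer function to that IN value gives OUT[B2] (row B2 above).

Answer: {a: ⊤, b: ⊤, c: 4, d: ⊤, e: ⊤, f: ⊤}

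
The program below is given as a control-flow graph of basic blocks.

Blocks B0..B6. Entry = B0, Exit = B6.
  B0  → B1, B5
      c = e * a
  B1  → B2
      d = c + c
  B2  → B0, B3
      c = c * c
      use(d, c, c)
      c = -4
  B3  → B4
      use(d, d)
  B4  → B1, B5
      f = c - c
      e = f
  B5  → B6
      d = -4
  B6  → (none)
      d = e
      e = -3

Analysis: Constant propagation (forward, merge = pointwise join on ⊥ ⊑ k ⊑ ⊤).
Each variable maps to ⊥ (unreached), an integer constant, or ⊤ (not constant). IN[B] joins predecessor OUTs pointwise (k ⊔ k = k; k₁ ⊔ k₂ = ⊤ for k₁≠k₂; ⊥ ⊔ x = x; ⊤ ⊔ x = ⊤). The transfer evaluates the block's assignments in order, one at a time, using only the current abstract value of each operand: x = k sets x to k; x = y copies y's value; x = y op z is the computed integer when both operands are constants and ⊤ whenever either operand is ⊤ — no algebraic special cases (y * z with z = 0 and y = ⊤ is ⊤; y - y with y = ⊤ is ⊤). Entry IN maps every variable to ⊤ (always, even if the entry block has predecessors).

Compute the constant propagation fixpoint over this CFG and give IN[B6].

Converged values:
  B0:  IN=(all ⊤)  OUT=(all ⊤)
  B1:  IN=(all ⊤)  OUT=(all ⊤)
  B2:  IN=(all ⊤)  OUT={c:-4; rest ⊤}
  B3:  IN={c:-4; rest ⊤}  OUT={c:-4; rest ⊤}
  B4:  IN={c:-4; rest ⊤}  OUT={c:-4, e:0, f:0; rest ⊤}
  B5:  IN=(all ⊤)  OUT={d:-4; rest ⊤}
  B6:  IN={d:-4; rest ⊤}  OUT={e:-3; rest ⊤}

Merge at B6: IN[B6] = OUT[B5] = {a: ⊤, b: ⊤, c: ⊤, d: -4, e: ⊤, f: ⊤}

Answer: {a: ⊤, b: ⊤, c: ⊤, d: -4, e: ⊤, f: ⊤}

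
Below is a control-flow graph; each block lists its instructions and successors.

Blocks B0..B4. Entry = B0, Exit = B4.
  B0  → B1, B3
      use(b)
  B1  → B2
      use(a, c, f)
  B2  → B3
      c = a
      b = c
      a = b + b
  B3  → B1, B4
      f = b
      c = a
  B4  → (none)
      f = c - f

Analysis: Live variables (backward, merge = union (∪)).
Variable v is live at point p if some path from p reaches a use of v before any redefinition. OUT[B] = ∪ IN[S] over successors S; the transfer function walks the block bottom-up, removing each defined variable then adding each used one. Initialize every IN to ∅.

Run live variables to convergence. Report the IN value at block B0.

Per-block solution:
  B0: | IN={a, b, c, f} | OUT={a, b, c, f}
  B1: | IN={a, c, f} | OUT={a}
  B2: | IN={a} | OUT={a, b}
  B3: | IN={a, b} | OUT={a, c, f}
  B4: | IN={c, f} | OUT={}

Merge at B0: OUT[B0] = IN[B1] ⊔ IN[B3] = {a, b, c, f}
Applying B0's transfer function to that OUT value gives IN[B0] (row B0 above).

Answer: {a, b, c, f}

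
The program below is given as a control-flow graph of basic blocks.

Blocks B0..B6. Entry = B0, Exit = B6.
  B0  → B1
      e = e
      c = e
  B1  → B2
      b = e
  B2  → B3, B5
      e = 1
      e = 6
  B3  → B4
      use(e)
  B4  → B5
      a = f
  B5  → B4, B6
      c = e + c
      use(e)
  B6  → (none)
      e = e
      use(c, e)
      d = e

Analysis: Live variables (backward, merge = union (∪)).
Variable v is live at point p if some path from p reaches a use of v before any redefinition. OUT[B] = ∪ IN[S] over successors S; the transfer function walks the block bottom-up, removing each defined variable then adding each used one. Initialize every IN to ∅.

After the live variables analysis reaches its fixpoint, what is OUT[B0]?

Converged values:
  B0: | IN={e, f} | OUT={c, e, f}
  B1: | IN={c, e, f} | OUT={c, f}
  B2: | IN={c, f} | OUT={c, e, f}
  B3: | IN={c, e, f} | OUT={c, e, f}
  B4: | IN={c, e, f} | OUT={c, e, f}
  B5: | IN={c, e, f} | OUT={c, e, f}
  B6: | IN={c, e} | OUT={}

Merge at B0: OUT[B0] = IN[B1] = {c, e, f}

Answer: {c, e, f}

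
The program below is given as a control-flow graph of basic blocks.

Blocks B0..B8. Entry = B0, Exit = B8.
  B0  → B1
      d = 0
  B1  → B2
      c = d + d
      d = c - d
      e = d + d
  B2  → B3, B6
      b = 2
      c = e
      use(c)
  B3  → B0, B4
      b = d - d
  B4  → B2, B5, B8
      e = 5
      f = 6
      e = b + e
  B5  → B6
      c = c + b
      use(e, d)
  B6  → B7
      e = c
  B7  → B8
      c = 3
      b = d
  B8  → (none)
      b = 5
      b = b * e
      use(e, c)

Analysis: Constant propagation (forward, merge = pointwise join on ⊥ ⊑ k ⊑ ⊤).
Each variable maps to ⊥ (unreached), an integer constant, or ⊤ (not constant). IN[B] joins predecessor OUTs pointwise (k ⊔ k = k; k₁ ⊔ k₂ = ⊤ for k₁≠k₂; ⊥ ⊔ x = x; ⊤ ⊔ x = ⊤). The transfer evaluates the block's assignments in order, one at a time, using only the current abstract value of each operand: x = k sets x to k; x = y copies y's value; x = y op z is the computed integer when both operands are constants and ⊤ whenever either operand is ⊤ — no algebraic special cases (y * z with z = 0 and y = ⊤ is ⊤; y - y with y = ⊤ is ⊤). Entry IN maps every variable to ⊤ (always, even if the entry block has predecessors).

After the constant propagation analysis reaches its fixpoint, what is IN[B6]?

Fixpoint table:
  B0:   IN=(all ⊤)   OUT={d:0; rest ⊤}
  B1:   IN={d:0; rest ⊤}   OUT={c:0, d:0, e:0; rest ⊤}
  B2:   IN={d:0; rest ⊤}   OUT={b:2, d:0; rest ⊤}
  B3:   IN={b:2, d:0; rest ⊤}   OUT={b:0, d:0; rest ⊤}
  B4:   IN={b:0, d:0; rest ⊤}   OUT={b:0, d:0, e:5, f:6; rest ⊤}
  B5:   IN={b:0, d:0, e:5, f:6; rest ⊤}   OUT={b:0, d:0, e:5, f:6; rest ⊤}
  B6:   IN={d:0; rest ⊤}   OUT={d:0; rest ⊤}
  B7:   IN={d:0; rest ⊤}   OUT={b:0, c:3, d:0; rest ⊤}
  B8:   IN={b:0, d:0; rest ⊤}   OUT={d:0; rest ⊤}

Merge at B6: IN[B6] = OUT[B2] ⊔ OUT[B5] = {a: ⊤, b: ⊤, c: ⊤, d: 0, e: ⊤, f: ⊤}

Answer: {a: ⊤, b: ⊤, c: ⊤, d: 0, e: ⊤, f: ⊤}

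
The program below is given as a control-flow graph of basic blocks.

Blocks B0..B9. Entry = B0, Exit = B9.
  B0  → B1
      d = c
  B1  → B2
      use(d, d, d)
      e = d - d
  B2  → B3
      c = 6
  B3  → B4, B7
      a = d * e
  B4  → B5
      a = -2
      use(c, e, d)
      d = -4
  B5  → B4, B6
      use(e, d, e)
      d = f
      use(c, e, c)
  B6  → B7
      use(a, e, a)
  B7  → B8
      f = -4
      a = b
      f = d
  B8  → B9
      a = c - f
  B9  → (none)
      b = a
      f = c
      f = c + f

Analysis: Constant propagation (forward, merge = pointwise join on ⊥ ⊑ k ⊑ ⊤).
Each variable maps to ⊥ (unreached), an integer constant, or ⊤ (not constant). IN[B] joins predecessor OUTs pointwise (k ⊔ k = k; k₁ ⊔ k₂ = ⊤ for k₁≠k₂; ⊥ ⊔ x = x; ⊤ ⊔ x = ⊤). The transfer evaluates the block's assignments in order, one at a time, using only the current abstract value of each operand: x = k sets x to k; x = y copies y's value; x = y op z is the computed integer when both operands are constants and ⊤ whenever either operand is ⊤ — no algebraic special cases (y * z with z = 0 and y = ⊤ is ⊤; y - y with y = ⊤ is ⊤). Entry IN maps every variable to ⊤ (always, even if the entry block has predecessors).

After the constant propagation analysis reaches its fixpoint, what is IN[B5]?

Answer: {a: -2, b: ⊤, c: 6, d: -4, e: ⊤, f: ⊤}

Working:
Converged values:
  B0:   IN=(all ⊤)   OUT=(all ⊤)
  B1:   IN=(all ⊤)   OUT=(all ⊤)
  B2:   IN=(all ⊤)   OUT={c:6; rest ⊤}
  B3:   IN={c:6; rest ⊤}   OUT={c:6; rest ⊤}
  B4:   IN={c:6; rest ⊤}   OUT={a:-2, c:6, d:-4; rest ⊤}
  B5:   IN={a:-2, c:6, d:-4; rest ⊤}   OUT={a:-2, c:6; rest ⊤}
  B6:   IN={a:-2, c:6; rest ⊤}   OUT={a:-2, c:6; rest ⊤}
  B7:   IN={c:6; rest ⊤}   OUT={c:6; rest ⊤}
  B8:   IN={c:6; rest ⊤}   OUT={c:6; rest ⊤}
  B9:   IN={c:6; rest ⊤}   OUT={c:6, f:12; rest ⊤}

Merge at B5: IN[B5] = OUT[B4] = {a: -2, b: ⊤, c: 6, d: -4, e: ⊤, f: ⊤}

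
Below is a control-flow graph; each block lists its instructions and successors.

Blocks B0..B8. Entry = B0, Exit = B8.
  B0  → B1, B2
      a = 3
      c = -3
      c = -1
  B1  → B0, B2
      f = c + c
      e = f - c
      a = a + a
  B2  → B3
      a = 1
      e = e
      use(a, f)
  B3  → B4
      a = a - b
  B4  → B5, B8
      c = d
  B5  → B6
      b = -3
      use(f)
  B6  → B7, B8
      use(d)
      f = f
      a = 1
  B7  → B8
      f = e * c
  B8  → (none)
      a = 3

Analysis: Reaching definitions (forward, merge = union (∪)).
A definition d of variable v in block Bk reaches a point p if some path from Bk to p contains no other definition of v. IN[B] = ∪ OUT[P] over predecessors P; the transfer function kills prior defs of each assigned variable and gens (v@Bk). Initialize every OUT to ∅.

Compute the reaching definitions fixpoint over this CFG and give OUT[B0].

Fixpoint table:
  B0:  IN={a@B1, c@B0, e@B1, f@B1}  OUT={a@B0, c@B0, e@B1, f@B1}
  B1:  IN={a@B0, c@B0, e@B1, f@B1}  OUT={a@B1, c@B0, e@B1, f@B1}
  B2:  IN={a@B0, a@B1, c@B0, e@B1, f@B1}  OUT={a@B2, c@B0, e@B2, f@B1}
  B3:  IN={a@B2, c@B0, e@B2, f@B1}  OUT={a@B3, c@B0, e@B2, f@B1}
  B4:  IN={a@B3, c@B0, e@B2, f@B1}  OUT={a@B3, c@B4, e@B2, f@B1}
  B5:  IN={a@B3, c@B4, e@B2, f@B1}  OUT={a@B3, b@B5, c@B4, e@B2, f@B1}
  B6:  IN={a@B3, b@B5, c@B4, e@B2, f@B1}  OUT={a@B6, b@B5, c@B4, e@B2, f@B6}
  B7:  IN={a@B6, b@B5, c@B4, e@B2, f@B6}  OUT={a@B6, b@B5, c@B4, e@B2, f@B7}
  B8:  IN={a@B3, a@B6, b@B5, c@B4, e@B2, f@B1, f@B6, f@B7}  OUT={a@B8, b@B5, c@B4, e@B2, f@B1, f@B6, f@B7}

Merge at B0 (entry node, so the boundary value {} is joined with the incoming edge(s)): IN[B0] = {} ⊔ OUT[B1] = {a@B1, c@B0, e@B1, f@B1}
Applying B0's transfer function to that IN value gives OUT[B0] (row B0 above).

Answer: {a@B0, c@B0, e@B1, f@B1}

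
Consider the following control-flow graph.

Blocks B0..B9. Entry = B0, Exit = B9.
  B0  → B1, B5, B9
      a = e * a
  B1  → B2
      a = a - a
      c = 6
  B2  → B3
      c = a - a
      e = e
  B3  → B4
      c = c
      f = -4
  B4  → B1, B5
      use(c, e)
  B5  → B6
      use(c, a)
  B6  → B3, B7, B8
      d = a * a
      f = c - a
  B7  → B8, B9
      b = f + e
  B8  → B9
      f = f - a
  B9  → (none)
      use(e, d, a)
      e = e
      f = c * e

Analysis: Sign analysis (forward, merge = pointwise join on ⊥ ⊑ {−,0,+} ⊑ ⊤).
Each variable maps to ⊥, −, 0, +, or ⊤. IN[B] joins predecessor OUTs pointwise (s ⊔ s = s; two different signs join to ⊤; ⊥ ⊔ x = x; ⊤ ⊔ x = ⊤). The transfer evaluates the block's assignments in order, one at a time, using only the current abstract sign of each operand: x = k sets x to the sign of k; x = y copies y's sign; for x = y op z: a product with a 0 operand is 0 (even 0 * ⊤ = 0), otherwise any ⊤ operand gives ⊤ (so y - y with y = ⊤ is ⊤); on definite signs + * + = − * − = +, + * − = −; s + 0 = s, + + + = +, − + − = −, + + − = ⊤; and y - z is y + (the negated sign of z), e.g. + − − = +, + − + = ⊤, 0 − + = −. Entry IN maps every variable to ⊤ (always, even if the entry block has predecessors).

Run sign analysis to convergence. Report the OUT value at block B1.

Per-block solution:
  B0: | IN=(all ⊤) | OUT=(all ⊤)
  B1: | IN=(all ⊤) | OUT={c:+; rest ⊤}
  B2: | IN={c:+; rest ⊤} | OUT=(all ⊤)
  B3: | IN=(all ⊤) | OUT={f:-; rest ⊤}
  B4: | IN={f:-; rest ⊤} | OUT={f:-; rest ⊤}
  B5: | IN=(all ⊤) | OUT=(all ⊤)
  B6: | IN=(all ⊤) | OUT=(all ⊤)
  B7: | IN=(all ⊤) | OUT=(all ⊤)
  B8: | IN=(all ⊤) | OUT=(all ⊤)
  B9: | IN=(all ⊤) | OUT=(all ⊤)

Merge at B1: IN[B1] = OUT[B0] ⊔ OUT[B4] = {a: ⊤, b: ⊤, c: ⊤, d: ⊤, e: ⊤, f: ⊤}
Applying B1's transfer function to that IN value gives OUT[B1] (row B1 above).

Answer: {a: ⊤, b: ⊤, c: +, d: ⊤, e: ⊤, f: ⊤}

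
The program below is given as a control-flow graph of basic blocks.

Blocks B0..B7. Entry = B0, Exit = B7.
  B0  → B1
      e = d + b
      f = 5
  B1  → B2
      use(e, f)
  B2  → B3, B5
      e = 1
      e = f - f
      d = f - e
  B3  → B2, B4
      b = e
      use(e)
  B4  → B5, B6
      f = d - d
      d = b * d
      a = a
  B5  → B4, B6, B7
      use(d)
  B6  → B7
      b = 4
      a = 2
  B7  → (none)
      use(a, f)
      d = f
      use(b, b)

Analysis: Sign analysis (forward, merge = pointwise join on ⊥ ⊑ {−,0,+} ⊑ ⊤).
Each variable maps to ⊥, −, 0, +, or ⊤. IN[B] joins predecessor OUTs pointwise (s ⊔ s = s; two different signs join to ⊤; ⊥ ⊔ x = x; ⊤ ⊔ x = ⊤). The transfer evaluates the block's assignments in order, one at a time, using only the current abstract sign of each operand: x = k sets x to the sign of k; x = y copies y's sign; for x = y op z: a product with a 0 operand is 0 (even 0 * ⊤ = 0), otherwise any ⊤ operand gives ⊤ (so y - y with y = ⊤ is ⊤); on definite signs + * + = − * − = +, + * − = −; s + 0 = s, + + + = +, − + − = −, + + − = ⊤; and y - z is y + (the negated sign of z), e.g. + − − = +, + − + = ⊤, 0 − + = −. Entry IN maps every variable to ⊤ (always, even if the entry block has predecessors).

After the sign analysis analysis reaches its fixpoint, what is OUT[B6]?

Converged values:
  B0:   IN=(all ⊤)   OUT={f:+; rest ⊤}
  B1:   IN={f:+; rest ⊤}   OUT={f:+; rest ⊤}
  B2:   IN={f:+; rest ⊤}   OUT={f:+; rest ⊤}
  B3:   IN={f:+; rest ⊤}   OUT={f:+; rest ⊤}
  B4:   IN=(all ⊤)   OUT=(all ⊤)
  B5:   IN=(all ⊤)   OUT=(all ⊤)
  B6:   IN=(all ⊤)   OUT={a:+, b:+; rest ⊤}
  B7:   IN=(all ⊤)   OUT=(all ⊤)

Merge at B6: IN[B6] = OUT[B4] ⊔ OUT[B5] = {a: ⊤, b: ⊤, c: ⊤, d: ⊤, e: ⊤, f: ⊤}
Applying B6's transfer function to that IN value gives OUT[B6] (row B6 above).

Answer: {a: +, b: +, c: ⊤, d: ⊤, e: ⊤, f: ⊤}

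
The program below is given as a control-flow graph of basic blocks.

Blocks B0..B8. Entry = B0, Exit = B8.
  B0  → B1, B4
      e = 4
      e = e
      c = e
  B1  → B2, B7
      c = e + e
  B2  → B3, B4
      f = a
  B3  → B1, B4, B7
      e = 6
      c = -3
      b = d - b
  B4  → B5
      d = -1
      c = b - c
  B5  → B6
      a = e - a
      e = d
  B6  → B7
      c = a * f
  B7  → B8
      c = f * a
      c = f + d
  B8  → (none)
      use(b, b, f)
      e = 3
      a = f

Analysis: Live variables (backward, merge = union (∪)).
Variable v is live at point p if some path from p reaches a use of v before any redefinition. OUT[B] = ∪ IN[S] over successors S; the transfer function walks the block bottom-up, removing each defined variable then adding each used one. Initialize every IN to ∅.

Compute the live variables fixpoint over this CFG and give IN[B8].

Converged values:
  B0:  IN={a, b, d, f}  OUT={a, b, c, d, e, f}
  B1:  IN={a, b, d, e, f}  OUT={a, b, c, d, e, f}
  B2:  IN={a, b, c, d, e}  OUT={a, b, c, d, e, f}
  B3:  IN={a, b, d, f}  OUT={a, b, c, d, e, f}
  B4:  IN={a, b, c, e, f}  OUT={a, b, d, e, f}
  B5:  IN={a, b, d, e, f}  OUT={a, b, d, f}
  B6:  IN={a, b, d, f}  OUT={a, b, d, f}
  B7:  IN={a, b, d, f}  OUT={b, f}
  B8:  IN={b, f}  OUT={}

B8 is the boundary node: OUT[B8] = {}
Applying B8's transfer function to that OUT value gives IN[B8] (row B8 above).

Answer: {b, f}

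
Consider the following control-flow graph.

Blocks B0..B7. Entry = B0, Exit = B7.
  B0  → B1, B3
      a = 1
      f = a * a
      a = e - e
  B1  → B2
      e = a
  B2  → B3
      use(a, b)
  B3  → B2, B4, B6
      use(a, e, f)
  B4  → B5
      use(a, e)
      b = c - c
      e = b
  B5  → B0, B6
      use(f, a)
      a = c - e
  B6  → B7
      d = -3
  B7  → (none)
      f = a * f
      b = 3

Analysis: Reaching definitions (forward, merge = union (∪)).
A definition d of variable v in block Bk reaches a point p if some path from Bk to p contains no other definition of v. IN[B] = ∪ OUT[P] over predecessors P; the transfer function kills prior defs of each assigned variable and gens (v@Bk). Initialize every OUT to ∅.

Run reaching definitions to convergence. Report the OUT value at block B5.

Fixpoint table:
  B0: | IN={a@B5, b@B4, e@B4, f@B0} | OUT={a@B0, b@B4, e@B4, f@B0}
  B1: | IN={a@B0, b@B4, e@B4, f@B0} | OUT={a@B0, b@B4, e@B1, f@B0}
  B2: | IN={a@B0, b@B4, e@B1, e@B4, f@B0} | OUT={a@B0, b@B4, e@B1, e@B4, f@B0}
  B3: | IN={a@B0, b@B4, e@B1, e@B4, f@B0} | OUT={a@B0, b@B4, e@B1, e@B4, f@B0}
  B4: | IN={a@B0, b@B4, e@B1, e@B4, f@B0} | OUT={a@B0, b@B4, e@B4, f@B0}
  B5: | IN={a@B0, b@B4, e@B4, f@B0} | OUT={a@B5, b@B4, e@B4, f@B0}
  B6: | IN={a@B0, a@B5, b@B4, e@B1, e@B4, f@B0} | OUT={a@B0, a@B5, b@B4, d@B6, e@B1, e@B4, f@B0}
  B7: | IN={a@B0, a@B5, b@B4, d@B6, e@B1, e@B4, f@B0} | OUT={a@B0, a@B5, b@B7, d@B6, e@B1, e@B4, f@B7}

Merge at B5: IN[B5] = OUT[B4] = {a@B0, b@B4, e@B4, f@B0}
Applying B5's transfer function to that IN value gives OUT[B5] (row B5 above).

Answer: {a@B5, b@B4, e@B4, f@B0}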